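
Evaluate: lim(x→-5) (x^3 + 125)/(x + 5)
This is a standard limit.

Factor or rationalize the expression:
  lim(x→-5) (x^3 + 125)/(x + 5) = 75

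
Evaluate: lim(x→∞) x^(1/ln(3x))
This is an exponential indeterminate form.

For exponential indeterminate forms, take the natural log:
  Let L = lim(x→∞) x^(1/ln(3x))
  Then ln(L) = lim(x→∞) [exponent × ln(base)]
  Evaluate using L'Hôpital or standard limits, then exponentiate.
  L = e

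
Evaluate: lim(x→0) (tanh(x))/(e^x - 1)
This is a 0/0 indeterminate form.

Apply L'Hôpital's rule: differentiate numerator and denominator separately.
  f(x) = tanh(x)   ⇒   f'(x) = 1 - tanh(x)^2
  g(x) = e^(x) - 1   ⇒   g'(x) = e^(x)
  lim(x→0) f'(x)/g'(x) = lim(x→0) (1 - tanh(x)^2)/(e^(x))
  = 1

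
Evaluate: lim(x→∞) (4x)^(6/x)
This is an exponential indeterminate form.

For exponential indeterminate forms, take the natural log:
  Let L = lim(x→∞) (4x)^(6/x)
  Then ln(L) = lim(x→∞) [exponent × ln(base)]
  Evaluate using L'Hôpital or standard limits, then exponentiate.
  L = 1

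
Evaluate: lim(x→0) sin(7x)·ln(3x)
This is a 0·∞ indeterminate form.

Rewrite 0·∞ as a quotient (0/0 or ∞/∞ form), then apply L'Hôpital's rule:
  lim(x→0) sin(7x)·ln(3x) = 0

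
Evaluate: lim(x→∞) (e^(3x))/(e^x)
This is an ∞/∞ indeterminate form.

Apply L'Hôpital's rule: differentiate numerator and denominator separately.
  f(x) = e^(3·x)   ⇒   f'(x) = 3·e^(3·x)
  g(x) = e^(x)   ⇒   g'(x) = e^(x)
  lim(x→∞) f'(x)/g'(x) = lim(x→∞) (3·e^(3·x))/(e^(x))
  = ∞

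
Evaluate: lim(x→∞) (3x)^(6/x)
This is an exponential indeterminate form.

For exponential indeterminate forms, take the natural log:
  Let L = lim(x→∞) (3x)^(6/x)
  Then ln(L) = lim(x→∞) [exponent × ln(base)]
  Evaluate using L'Hôpital or standard limits, then exponentiate.
  L = 1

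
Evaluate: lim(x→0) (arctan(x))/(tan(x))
This is a 0/0 indeterminate form.

Apply L'Hôpital's rule: differentiate numerator and denominator separately.
  f(x) = atan(x)   ⇒   f'(x) = 1/(x^2 + 1)
  g(x) = tan(x)   ⇒   g'(x) = tan(x)^2 + 1
  lim(x→0) f'(x)/g'(x) = lim(x→0) (1/(x^2 + 1))/(tan(x)^2 + 1)
  = 1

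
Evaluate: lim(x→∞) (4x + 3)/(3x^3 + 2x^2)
This is an ∞/∞ indeterminate form.

Apply L'Hôpital's rule: differentiate numerator and denominator separately.
  f(x) = 4·x + 3   ⇒   f'(x) = 4
  g(x) = 3·x^3 + 2·x^2   ⇒   g'(x) = 9·x^2 + 4·x
  lim(x→∞) f'(x)/g'(x) = lim(x→∞) (4)/(9·x^2 + 4·x)
  = 0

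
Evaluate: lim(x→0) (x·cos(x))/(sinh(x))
This is a 0/0 indeterminate form.

Apply L'Hôpital's rule: differentiate numerator and denominator separately.
  f(x) = x·cos(x)   ⇒   f'(x) = -x·sin(x) + cos(x)
  g(x) = sinh(x)   ⇒   g'(x) = cosh(x)
  lim(x→0) f'(x)/g'(x) = lim(x→0) (-x·sin(x) + cos(x))/(cosh(x))
  = 1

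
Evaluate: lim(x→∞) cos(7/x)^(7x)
This is an exponential indeterminate form.

For exponential indeterminate forms, take the natural log:
  Let L = lim(x→∞) cos(7/x)^(7x)
  Then ln(L) = lim(x→∞) [exponent × ln(base)]
  Evaluate using L'Hôpital or standard limits, then exponentiate.
  L = 1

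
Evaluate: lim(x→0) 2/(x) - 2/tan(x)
This is an ∞-∞ indeterminate form.

Combine fractions or rationalize to convert ∞-∞ to 0/0 form:
  lim(x→0) 2/(x) - 2/tan(x) = 0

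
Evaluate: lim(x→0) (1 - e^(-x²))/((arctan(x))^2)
This is a 0/0 indeterminate form.

Apply L'Hôpital's rule: differentiate numerator and denominator separately.
  f(x) = 1 - e^(-x^2)   ⇒   f'(x) = 2·x·e^(-x^2)
  g(x) = atan(x)^2   ⇒   g'(x) = 2·atan(x)/(x^2 + 1)
  lim(x→0) f'(x)/g'(x) = lim(x→0) (2·x·e^(-x^2))/(2·atan(x)/(x^2 + 1))
  = 1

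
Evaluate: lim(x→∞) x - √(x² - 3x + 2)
This is an ∞-∞ indeterminate form.

Combine fractions or rationalize to convert ∞-∞ to 0/0 form:
  lim(x→∞) x - √(x² - 3x + 2) = 3/2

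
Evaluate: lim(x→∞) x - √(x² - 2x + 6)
This is an ∞-∞ indeterminate form.

Combine fractions or rationalize to convert ∞-∞ to 0/0 form:
  lim(x→∞) x - √(x² - 2x + 6) = 1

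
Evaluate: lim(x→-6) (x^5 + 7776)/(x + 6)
This is a standard limit.

Factor or rationalize the expression:
  lim(x→-6) (x^5 + 7776)/(x + 6) = 6480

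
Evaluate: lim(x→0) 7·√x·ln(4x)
This is a 0·∞ indeterminate form.

Rewrite 0·∞ as a quotient (0/0 or ∞/∞ form), then apply L'Hôpital's rule:
  lim(x→0) 7·√x·ln(4x) = 0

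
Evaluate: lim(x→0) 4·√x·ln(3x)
This is a 0·∞ indeterminate form.

Rewrite 0·∞ as a quotient (0/0 or ∞/∞ form), then apply L'Hôpital's rule:
  lim(x→0) 4·√x·ln(3x) = 0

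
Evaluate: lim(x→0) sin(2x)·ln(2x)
This is a 0·∞ indeterminate form.

Rewrite 0·∞ as a quotient (0/0 or ∞/∞ form), then apply L'Hôpital's rule:
  lim(x→0) sin(2x)·ln(2x) = 0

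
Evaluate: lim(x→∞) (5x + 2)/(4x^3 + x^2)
This is an ∞/∞ indeterminate form.

Apply L'Hôpital's rule: differentiate numerator and denominator separately.
  f(x) = 5·x + 2   ⇒   f'(x) = 5
  g(x) = 4·x^3 + x^2   ⇒   g'(x) = 12·x^2 + 2·x
  lim(x→∞) f'(x)/g'(x) = lim(x→∞) (5)/(12·x^2 + 2·x)
  = 0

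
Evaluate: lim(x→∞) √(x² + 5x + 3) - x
This is an ∞-∞ indeterminate form.

Combine fractions or rationalize to convert ∞-∞ to 0/0 form:
  lim(x→∞) √(x² + 5x + 3) - x = 5/2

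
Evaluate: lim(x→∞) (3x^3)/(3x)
This is an ∞/∞ indeterminate form.

Apply L'Hôpital's rule: differentiate numerator and denominator separately.
  f(x) = 3·x^3   ⇒   f'(x) = 9·x^2
  g(x) = 3·x   ⇒   g'(x) = 3
  lim(x→∞) f'(x)/g'(x) = lim(x→∞) (9·x^2)/(3)
  = ∞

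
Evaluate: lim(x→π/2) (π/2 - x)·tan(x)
This is a 0·∞ indeterminate form.

Rewrite 0·∞ as a quotient (0/0 or ∞/∞ form), then apply L'Hôpital's rule:
  lim(x→π/2) (π/2 - x)·tan(x) = 1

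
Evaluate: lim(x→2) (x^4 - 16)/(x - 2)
This is a standard limit.

Factor or rationalize the expression:
  lim(x→2) (x^4 - 16)/(x - 2) = 32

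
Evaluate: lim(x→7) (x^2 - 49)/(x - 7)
This is a standard limit.

Factor or rationalize the expression:
  lim(x→7) (x^2 - 49)/(x - 7) = 14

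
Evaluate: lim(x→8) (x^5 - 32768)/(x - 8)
This is a standard limit.

Factor or rationalize the expression:
  lim(x→8) (x^5 - 32768)/(x - 8) = 20480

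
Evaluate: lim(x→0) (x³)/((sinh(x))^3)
This is a 0/0 indeterminate form.

Apply L'Hôpital's rule: differentiate numerator and denominator separately.
  f(x) = x^3   ⇒   f'(x) = 3·x^2
  g(x) = sinh(x)^3   ⇒   g'(x) = 3·sinh(x)^2·cosh(x)
  lim(x→0) f'(x)/g'(x) = lim(x→0) (3·x^2)/(3·sinh(x)^2·cosh(x))
  = 1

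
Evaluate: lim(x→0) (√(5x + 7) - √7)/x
This is a standard limit.

Factor or rationalize the expression:
  lim(x→0) (√(5x + 7) - √7)/x = 5·sqrt(7)/14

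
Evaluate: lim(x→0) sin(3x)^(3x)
This is an exponential indeterminate form.

For exponential indeterminate forms, take the natural log:
  Let L = lim(x→0) sin(3x)^(3x)
  Then ln(L) = lim(x→0) [exponent × ln(base)]
  Evaluate using L'Hôpital or standard limits, then exponentiate.
  L = 1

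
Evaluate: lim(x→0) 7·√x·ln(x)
This is a 0·∞ indeterminate form.

Rewrite 0·∞ as a quotient (0/0 or ∞/∞ form), then apply L'Hôpital's rule:
  lim(x→0) 7·√x·ln(x) = 0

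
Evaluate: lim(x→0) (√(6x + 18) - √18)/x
This is a standard limit.

Factor or rationalize the expression:
  lim(x→0) (√(6x + 18) - √18)/x = sqrt(2)/2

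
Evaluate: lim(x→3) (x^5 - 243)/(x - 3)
This is a standard limit.

Factor or rationalize the expression:
  lim(x→3) (x^5 - 243)/(x - 3) = 405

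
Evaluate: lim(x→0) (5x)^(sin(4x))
This is an exponential indeterminate form.

For exponential indeterminate forms, take the natural log:
  Let L = lim(x→0) (5x)^(sin(4x))
  Then ln(L) = lim(x→0) [exponent × ln(base)]
  Evaluate using L'Hôpital or standard limits, then exponentiate.
  L = 1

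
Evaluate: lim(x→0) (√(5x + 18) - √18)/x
This is a standard limit.

Factor or rationalize the expression:
  lim(x→0) (√(5x + 18) - √18)/x = 5·sqrt(2)/12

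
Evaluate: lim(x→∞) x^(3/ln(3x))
This is an exponential indeterminate form.

For exponential indeterminate forms, take the natural log:
  Let L = lim(x→∞) x^(3/ln(3x))
  Then ln(L) = lim(x→∞) [exponent × ln(base)]
  Evaluate using L'Hôpital or standard limits, then exponentiate.
  L = e^(3)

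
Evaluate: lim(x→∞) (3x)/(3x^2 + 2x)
This is an ∞/∞ indeterminate form.

Apply L'Hôpital's rule: differentiate numerator and denominator separately.
  f(x) = 3·x   ⇒   f'(x) = 3
  g(x) = 3·x^2 + 2·x   ⇒   g'(x) = 6·x + 2
  lim(x→∞) f'(x)/g'(x) = lim(x→∞) (3)/(6·x + 2)
  = 0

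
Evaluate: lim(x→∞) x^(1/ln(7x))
This is an exponential indeterminate form.

For exponential indeterminate forms, take the natural log:
  Let L = lim(x→∞) x^(1/ln(7x))
  Then ln(L) = lim(x→∞) [exponent × ln(base)]
  Evaluate using L'Hôpital or standard limits, then exponentiate.
  L = e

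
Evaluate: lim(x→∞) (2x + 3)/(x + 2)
This is an ∞/∞ indeterminate form.

Apply L'Hôpital's rule: differentiate numerator and denominator separately.
  f(x) = 2·x + 3   ⇒   f'(x) = 2
  g(x) = x + 2   ⇒   g'(x) = 1
  lim(x→∞) f'(x)/g'(x) = lim(x→∞) (2)/(1)
  = 2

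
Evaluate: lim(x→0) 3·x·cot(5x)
This is a 0·∞ indeterminate form.

Rewrite 0·∞ as a quotient (0/0 or ∞/∞ form), then apply L'Hôpital's rule:
  lim(x→0) 3·x·cot(5x) = 3/5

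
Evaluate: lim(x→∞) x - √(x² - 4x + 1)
This is an ∞-∞ indeterminate form.

Combine fractions or rationalize to convert ∞-∞ to 0/0 form:
  lim(x→∞) x - √(x² - 4x + 1) = 2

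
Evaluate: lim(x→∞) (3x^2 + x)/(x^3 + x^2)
This is an ∞/∞ indeterminate form.

Apply L'Hôpital's rule: differentiate numerator and denominator separately.
  f(x) = 3·x^2 + x   ⇒   f'(x) = 6·x + 1
  g(x) = x^3 + x^2   ⇒   g'(x) = 3·x^2 + 2·x
  lim(x→∞) f'(x)/g'(x) = lim(x→∞) (6·x + 1)/(3·x^2 + 2·x)
  = 0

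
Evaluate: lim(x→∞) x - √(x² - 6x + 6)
This is an ∞-∞ indeterminate form.

Combine fractions or rationalize to convert ∞-∞ to 0/0 form:
  lim(x→∞) x - √(x² - 6x + 6) = 3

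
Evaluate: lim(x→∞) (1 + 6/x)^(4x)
This is an exponential indeterminate form.

For exponential indeterminate forms, take the natural log:
  Let L = lim(x→∞) (1 + 6/x)^(4x)
  Then ln(L) = lim(x→∞) [exponent × ln(base)]
  Evaluate using L'Hôpital or standard limits, then exponentiate.
  L = e^(24)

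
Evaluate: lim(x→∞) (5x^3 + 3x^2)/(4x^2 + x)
This is an ∞/∞ indeterminate form.

Apply L'Hôpital's rule: differentiate numerator and denominator separately.
  f(x) = 5·x^3 + 3·x^2   ⇒   f'(x) = 15·x^2 + 6·x
  g(x) = 4·x^2 + x   ⇒   g'(x) = 8·x + 1
  lim(x→∞) f'(x)/g'(x) = lim(x→∞) (15·x^2 + 6·x)/(8·x + 1)
  = ∞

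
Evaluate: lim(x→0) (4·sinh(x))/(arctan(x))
This is a 0/0 indeterminate form.

Apply L'Hôpital's rule: differentiate numerator and denominator separately.
  f(x) = 4·sinh(x)   ⇒   f'(x) = 4·cosh(x)
  g(x) = atan(x)   ⇒   g'(x) = 1/(x^2 + 1)
  lim(x→0) f'(x)/g'(x) = lim(x→0) (4·cosh(x))/(1/(x^2 + 1))
  = 4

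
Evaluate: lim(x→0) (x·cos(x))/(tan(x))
This is a 0/0 indeterminate form.

Apply L'Hôpital's rule: differentiate numerator and denominator separately.
  f(x) = x·cos(x)   ⇒   f'(x) = -x·sin(x) + cos(x)
  g(x) = tan(x)   ⇒   g'(x) = tan(x)^2 + 1
  lim(x→0) f'(x)/g'(x) = lim(x→0) (-x·sin(x) + cos(x))/(tan(x)^2 + 1)
  = 1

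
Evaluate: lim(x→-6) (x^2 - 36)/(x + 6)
This is a standard limit.

Factor or rationalize the expression:
  lim(x→-6) (x^2 - 36)/(x + 6) = -12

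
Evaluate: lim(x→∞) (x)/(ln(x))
This is an ∞/∞ indeterminate form.

Apply L'Hôpital's rule: differentiate numerator and denominator separately.
  f(x) = x   ⇒   f'(x) = 1
  g(x) = ln(x)   ⇒   g'(x) = 1/x
  lim(x→∞) f'(x)/g'(x) = lim(x→∞) (1)/(1/x)
  = ∞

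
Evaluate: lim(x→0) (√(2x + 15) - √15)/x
This is a standard limit.

Factor or rationalize the expression:
  lim(x→0) (√(2x + 15) - √15)/x = sqrt(15)/15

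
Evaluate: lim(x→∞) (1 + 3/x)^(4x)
This is an exponential indeterminate form.

For exponential indeterminate forms, take the natural log:
  Let L = lim(x→∞) (1 + 3/x)^(4x)
  Then ln(L) = lim(x→∞) [exponent × ln(base)]
  Evaluate using L'Hôpital or standard limits, then exponentiate.
  L = e^(12)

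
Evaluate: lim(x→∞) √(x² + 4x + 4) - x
This is an ∞-∞ indeterminate form.

Combine fractions or rationalize to convert ∞-∞ to 0/0 form:
  lim(x→∞) √(x² + 4x + 4) - x = 2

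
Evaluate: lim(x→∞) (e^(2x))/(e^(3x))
This is an ∞/∞ indeterminate form.

Apply L'Hôpital's rule: differentiate numerator and denominator separately.
  f(x) = e^(2·x)   ⇒   f'(x) = 2·e^(2·x)
  g(x) = e^(3·x)   ⇒   g'(x) = 3·e^(3·x)
  lim(x→∞) f'(x)/g'(x) = lim(x→∞) (2·e^(2·x))/(3·e^(3·x))
  = 0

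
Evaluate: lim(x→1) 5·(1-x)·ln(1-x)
This is a 0·∞ indeterminate form.

Rewrite 0·∞ as a quotient (0/0 or ∞/∞ form), then apply L'Hôpital's rule:
  lim(x→1) 5·(1-x)·ln(1-x) = 0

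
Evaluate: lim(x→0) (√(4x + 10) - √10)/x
This is a standard limit.

Factor or rationalize the expression:
  lim(x→0) (√(4x + 10) - √10)/x = sqrt(10)/5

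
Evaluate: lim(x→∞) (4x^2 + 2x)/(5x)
This is an ∞/∞ indeterminate form.

Apply L'Hôpital's rule: differentiate numerator and denominator separately.
  f(x) = 4·x^2 + 2·x   ⇒   f'(x) = 8·x + 2
  g(x) = 5·x   ⇒   g'(x) = 5
  lim(x→∞) f'(x)/g'(x) = lim(x→∞) (8·x + 2)/(5)
  = ∞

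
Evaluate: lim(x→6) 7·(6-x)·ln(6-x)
This is a 0·∞ indeterminate form.

Rewrite 0·∞ as a quotient (0/0 or ∞/∞ form), then apply L'Hôpital's rule:
  lim(x→6) 7·(6-x)·ln(6-x) = 0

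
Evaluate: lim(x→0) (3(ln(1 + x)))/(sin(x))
This is a 0/0 indeterminate form.

Apply L'Hôpital's rule: differentiate numerator and denominator separately.
  f(x) = 3·ln(x + 1)   ⇒   f'(x) = 3/(x + 1)
  g(x) = sin(x)   ⇒   g'(x) = cos(x)
  lim(x→0) f'(x)/g'(x) = lim(x→0) (3/(x + 1))/(cos(x))
  = 3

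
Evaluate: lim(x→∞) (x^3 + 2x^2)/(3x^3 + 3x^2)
This is an ∞/∞ indeterminate form.

Apply L'Hôpital's rule: differentiate numerator and denominator separately.
  f(x) = x^3 + 2·x^2   ⇒   f'(x) = 3·x^2 + 4·x
  g(x) = 3·x^3 + 3·x^2   ⇒   g'(x) = 9·x^2 + 6·x
  lim(x→∞) f'(x)/g'(x) = lim(x→∞) (3·x^2 + 4·x)/(9·x^2 + 6·x)
  = 1/3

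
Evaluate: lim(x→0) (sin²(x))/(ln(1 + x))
This is a 0/0 indeterminate form.

Apply L'Hôpital's rule: differentiate numerator and denominator separately.
  f(x) = sin(x)^2   ⇒   f'(x) = 2·sin(x)·cos(x)
  g(x) = ln(x + 1)   ⇒   g'(x) = 1/(x + 1)
  lim(x→0) f'(x)/g'(x) = lim(x→0) (2·sin(x)·cos(x))/(1/(x + 1))
  = 0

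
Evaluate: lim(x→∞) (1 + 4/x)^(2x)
This is an exponential indeterminate form.

For exponential indeterminate forms, take the natural log:
  Let L = lim(x→∞) (1 + 4/x)^(2x)
  Then ln(L) = lim(x→∞) [exponent × ln(base)]
  Evaluate using L'Hôpital or standard limits, then exponentiate.
  L = e^(8)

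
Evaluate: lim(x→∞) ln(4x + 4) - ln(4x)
This is an ∞-∞ indeterminate form.

Combine fractions or rationalize to convert ∞-∞ to 0/0 form:
  lim(x→∞) ln(4x + 4) - ln(4x) = 0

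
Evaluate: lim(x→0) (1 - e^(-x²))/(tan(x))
This is a 0/0 indeterminate form.

Apply L'Hôpital's rule: differentiate numerator and denominator separately.
  f(x) = 1 - e^(-x^2)   ⇒   f'(x) = 2·x·e^(-x^2)
  g(x) = tan(x)   ⇒   g'(x) = tan(x)^2 + 1
  lim(x→0) f'(x)/g'(x) = lim(x→0) (2·x·e^(-x^2))/(tan(x)^2 + 1)
  = 0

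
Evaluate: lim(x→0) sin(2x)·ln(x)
This is a 0·∞ indeterminate form.

Rewrite 0·∞ as a quotient (0/0 or ∞/∞ form), then apply L'Hôpital's rule:
  lim(x→0) sin(2x)·ln(x) = 0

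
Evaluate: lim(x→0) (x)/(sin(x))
This is a 0/0 indeterminate form.

Apply L'Hôpital's rule: differentiate numerator and denominator separately.
  f(x) = x   ⇒   f'(x) = 1
  g(x) = sin(x)   ⇒   g'(x) = cos(x)
  lim(x→0) f'(x)/g'(x) = lim(x→0) (1)/(cos(x))
  = 1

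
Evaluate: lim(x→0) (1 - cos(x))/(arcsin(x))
This is a 0/0 indeterminate form.

Apply L'Hôpital's rule: differentiate numerator and denominator separately.
  f(x) = 1 - cos(x)   ⇒   f'(x) = sin(x)
  g(x) = asin(x)   ⇒   g'(x) = 1/sqrt(1 - x^2)
  lim(x→0) f'(x)/g'(x) = lim(x→0) (sin(x))/(1/sqrt(1 - x^2))
  = 0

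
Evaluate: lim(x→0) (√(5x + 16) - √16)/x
This is a standard limit.

Factor or rationalize the expression:
  lim(x→0) (√(5x + 16) - √16)/x = 5/8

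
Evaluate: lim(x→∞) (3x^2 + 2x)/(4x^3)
This is an ∞/∞ indeterminate form.

Apply L'Hôpital's rule: differentiate numerator and denominator separately.
  f(x) = 3·x^2 + 2·x   ⇒   f'(x) = 6·x + 2
  g(x) = 4·x^3   ⇒   g'(x) = 12·x^2
  lim(x→∞) f'(x)/g'(x) = lim(x→∞) (6·x + 2)/(12·x^2)
  = 0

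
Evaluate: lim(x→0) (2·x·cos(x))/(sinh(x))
This is a 0/0 indeterminate form.

Apply L'Hôpital's rule: differentiate numerator and denominator separately.
  f(x) = 2·x·cos(x)   ⇒   f'(x) = -2·x·sin(x) + 2·cos(x)
  g(x) = sinh(x)   ⇒   g'(x) = cosh(x)
  lim(x→0) f'(x)/g'(x) = lim(x→0) (-2·x·sin(x) + 2·cos(x))/(cosh(x))
  = 2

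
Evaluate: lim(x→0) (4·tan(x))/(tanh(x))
This is a 0/0 indeterminate form.

Apply L'Hôpital's rule: differentiate numerator and denominator separately.
  f(x) = 4·tan(x)   ⇒   f'(x) = 4·tan(x)^2 + 4
  g(x) = tanh(x)   ⇒   g'(x) = 1 - tanh(x)^2
  lim(x→0) f'(x)/g'(x) = lim(x→0) (4·tan(x)^2 + 4)/(1 - tanh(x)^2)
  = 4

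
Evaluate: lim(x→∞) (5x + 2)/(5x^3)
This is an ∞/∞ indeterminate form.

Apply L'Hôpital's rule: differentiate numerator and denominator separately.
  f(x) = 5·x + 2   ⇒   f'(x) = 5
  g(x) = 5·x^3   ⇒   g'(x) = 15·x^2
  lim(x→∞) f'(x)/g'(x) = lim(x→∞) (5)/(15·x^2)
  = 0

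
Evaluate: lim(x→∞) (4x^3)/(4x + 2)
This is an ∞/∞ indeterminate form.

Apply L'Hôpital's rule: differentiate numerator and denominator separately.
  f(x) = 4·x^3   ⇒   f'(x) = 12·x^2
  g(x) = 4·x + 2   ⇒   g'(x) = 4
  lim(x→∞) f'(x)/g'(x) = lim(x→∞) (12·x^2)/(4)
  = ∞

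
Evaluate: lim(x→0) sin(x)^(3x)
This is an exponential indeterminate form.

For exponential indeterminate forms, take the natural log:
  Let L = lim(x→0) sin(x)^(3x)
  Then ln(L) = lim(x→0) [exponent × ln(base)]
  Evaluate using L'Hôpital or standard limits, then exponentiate.
  L = 1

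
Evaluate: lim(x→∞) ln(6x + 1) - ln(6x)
This is an ∞-∞ indeterminate form.

Combine fractions or rationalize to convert ∞-∞ to 0/0 form:
  lim(x→∞) ln(6x + 1) - ln(6x) = 0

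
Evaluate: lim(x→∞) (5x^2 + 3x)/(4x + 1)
This is an ∞/∞ indeterminate form.

Apply L'Hôpital's rule: differentiate numerator and denominator separately.
  f(x) = 5·x^2 + 3·x   ⇒   f'(x) = 10·x + 3
  g(x) = 4·x + 1   ⇒   g'(x) = 4
  lim(x→∞) f'(x)/g'(x) = lim(x→∞) (10·x + 3)/(4)
  = ∞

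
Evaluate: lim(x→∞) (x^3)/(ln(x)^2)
This is an ∞/∞ indeterminate form.

Apply L'Hôpital's rule: differentiate numerator and denominator separately.
  f(x) = x^3   ⇒   f'(x) = 3·x^2
  g(x) = ln(x)^2   ⇒   g'(x) = 2·ln(x)/x
  lim(x→∞) f'(x)/g'(x) = lim(x→∞) (3·x^2)/(2·ln(x)/x)
  = ∞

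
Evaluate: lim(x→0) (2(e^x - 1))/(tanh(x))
This is a 0/0 indeterminate form.

Apply L'Hôpital's rule: differentiate numerator and denominator separately.
  f(x) = 2·e^(x) - 2   ⇒   f'(x) = 2·e^(x)
  g(x) = tanh(x)   ⇒   g'(x) = 1 - tanh(x)^2
  lim(x→0) f'(x)/g'(x) = lim(x→0) (2·e^(x))/(1 - tanh(x)^2)
  = 2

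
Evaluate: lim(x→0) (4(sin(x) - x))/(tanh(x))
This is a 0/0 indeterminate form.

Apply L'Hôpital's rule: differentiate numerator and denominator separately.
  f(x) = -4·x + 4·sin(x)   ⇒   f'(x) = 4·cos(x) - 4
  g(x) = tanh(x)   ⇒   g'(x) = 1 - tanh(x)^2
  lim(x→0) f'(x)/g'(x) = lim(x→0) (4·cos(x) - 4)/(1 - tanh(x)^2)
  = 0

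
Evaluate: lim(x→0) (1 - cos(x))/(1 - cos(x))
This is a 0/0 indeterminate form.

Apply L'Hôpital's rule: differentiate numerator and denominator separately.
  f(x) = 1 - cos(x)   ⇒   f'(x) = sin(x)
  g(x) = 1 - cos(x)   ⇒   g'(x) = sin(x)
  lim(x→0) f'(x)/g'(x) = lim(x→0) (sin(x))/(sin(x))
  = 1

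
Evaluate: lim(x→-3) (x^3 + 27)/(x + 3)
This is a standard limit.

Factor or rationalize the expression:
  lim(x→-3) (x^3 + 27)/(x + 3) = 27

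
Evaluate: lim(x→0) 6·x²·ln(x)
This is a 0·∞ indeterminate form.

Rewrite 0·∞ as a quotient (0/0 or ∞/∞ form), then apply L'Hôpital's rule:
  lim(x→0) 6·x²·ln(x) = 0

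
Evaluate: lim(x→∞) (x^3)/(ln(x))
This is an ∞/∞ indeterminate form.

Apply L'Hôpital's rule: differentiate numerator and denominator separately.
  f(x) = x^3   ⇒   f'(x) = 3·x^2
  g(x) = ln(x)   ⇒   g'(x) = 1/x
  lim(x→∞) f'(x)/g'(x) = lim(x→∞) (3·x^2)/(1/x)
  = ∞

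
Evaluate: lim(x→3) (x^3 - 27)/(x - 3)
This is a standard limit.

Factor or rationalize the expression:
  lim(x→3) (x^3 - 27)/(x - 3) = 27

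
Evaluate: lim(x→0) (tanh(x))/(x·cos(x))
This is a 0/0 indeterminate form.

Apply L'Hôpital's rule: differentiate numerator and denominator separately.
  f(x) = tanh(x)   ⇒   f'(x) = 1 - tanh(x)^2
  g(x) = x·cos(x)   ⇒   g'(x) = -x·sin(x) + cos(x)
  lim(x→0) f'(x)/g'(x) = lim(x→0) (1 - tanh(x)^2)/(-x·sin(x) + cos(x))
  = 1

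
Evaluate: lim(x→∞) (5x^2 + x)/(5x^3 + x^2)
This is an ∞/∞ indeterminate form.

Apply L'Hôpital's rule: differentiate numerator and denominator separately.
  f(x) = 5·x^2 + x   ⇒   f'(x) = 10·x + 1
  g(x) = 5·x^3 + x^2   ⇒   g'(x) = 15·x^2 + 2·x
  lim(x→∞) f'(x)/g'(x) = lim(x→∞) (10·x + 1)/(15·x^2 + 2·x)
  = 0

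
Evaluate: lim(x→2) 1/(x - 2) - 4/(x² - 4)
This is an ∞-∞ indeterminate form.

Combine fractions or rationalize to convert ∞-∞ to 0/0 form:
  lim(x→2) 1/(x - 2) - 4/(x² - 4) = 1/4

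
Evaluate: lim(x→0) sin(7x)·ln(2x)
This is a 0·∞ indeterminate form.

Rewrite 0·∞ as a quotient (0/0 or ∞/∞ form), then apply L'Hôpital's rule:
  lim(x→0) sin(7x)·ln(2x) = 0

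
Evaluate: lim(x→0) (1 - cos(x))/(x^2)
This is a 0/0 indeterminate form.

Apply L'Hôpital's rule: differentiate numerator and denominator separately.
  f(x) = 1 - cos(x)   ⇒   f'(x) = sin(x)
  g(x) = x^2   ⇒   g'(x) = 2·x
  lim(x→0) f'(x)/g'(x) = lim(x→0) (sin(x))/(2·x)
  = 1/2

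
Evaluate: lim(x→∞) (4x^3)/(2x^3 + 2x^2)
This is an ∞/∞ indeterminate form.

Apply L'Hôpital's rule: differentiate numerator and denominator separately.
  f(x) = 4·x^3   ⇒   f'(x) = 12·x^2
  g(x) = 2·x^3 + 2·x^2   ⇒   g'(x) = 6·x^2 + 4·x
  lim(x→∞) f'(x)/g'(x) = lim(x→∞) (12·x^2)/(6·x^2 + 4·x)
  = 2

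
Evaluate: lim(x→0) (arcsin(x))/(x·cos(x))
This is a 0/0 indeterminate form.

Apply L'Hôpital's rule: differentiate numerator and denominator separately.
  f(x) = asin(x)   ⇒   f'(x) = 1/sqrt(1 - x^2)
  g(x) = x·cos(x)   ⇒   g'(x) = -x·sin(x) + cos(x)
  lim(x→0) f'(x)/g'(x) = lim(x→0) (1/sqrt(1 - x^2))/(-x·sin(x) + cos(x))
  = 1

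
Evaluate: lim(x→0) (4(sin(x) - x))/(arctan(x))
This is a 0/0 indeterminate form.

Apply L'Hôpital's rule: differentiate numerator and denominator separately.
  f(x) = -4·x + 4·sin(x)   ⇒   f'(x) = 4·cos(x) - 4
  g(x) = atan(x)   ⇒   g'(x) = 1/(x^2 + 1)
  lim(x→0) f'(x)/g'(x) = lim(x→0) (4·cos(x) - 4)/(1/(x^2 + 1))
  = 0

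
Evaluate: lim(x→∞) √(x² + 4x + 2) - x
This is an ∞-∞ indeterminate form.

Combine fractions or rationalize to convert ∞-∞ to 0/0 form:
  lim(x→∞) √(x² + 4x + 2) - x = 2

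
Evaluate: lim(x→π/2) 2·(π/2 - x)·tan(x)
This is a 0·∞ indeterminate form.

Rewrite 0·∞ as a quotient (0/0 or ∞/∞ form), then apply L'Hôpital's rule:
  lim(x→π/2) 2·(π/2 - x)·tan(x) = 2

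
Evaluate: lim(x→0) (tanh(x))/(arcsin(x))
This is a 0/0 indeterminate form.

Apply L'Hôpital's rule: differentiate numerator and denominator separately.
  f(x) = tanh(x)   ⇒   f'(x) = 1 - tanh(x)^2
  g(x) = asin(x)   ⇒   g'(x) = 1/sqrt(1 - x^2)
  lim(x→0) f'(x)/g'(x) = lim(x→0) (1 - tanh(x)^2)/(1/sqrt(1 - x^2))
  = 1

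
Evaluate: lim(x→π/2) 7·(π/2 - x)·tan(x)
This is a 0·∞ indeterminate form.

Rewrite 0·∞ as a quotient (0/0 or ∞/∞ form), then apply L'Hôpital's rule:
  lim(x→π/2) 7·(π/2 - x)·tan(x) = 7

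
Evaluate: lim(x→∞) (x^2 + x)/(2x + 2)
This is an ∞/∞ indeterminate form.

Apply L'Hôpital's rule: differentiate numerator and denominator separately.
  f(x) = x^2 + x   ⇒   f'(x) = 2·x + 1
  g(x) = 2·x + 2   ⇒   g'(x) = 2
  lim(x→∞) f'(x)/g'(x) = lim(x→∞) (2·x + 1)/(2)
  = ∞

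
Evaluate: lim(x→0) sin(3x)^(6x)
This is an exponential indeterminate form.

For exponential indeterminate forms, take the natural log:
  Let L = lim(x→0) sin(3x)^(6x)
  Then ln(L) = lim(x→0) [exponent × ln(base)]
  Evaluate using L'Hôpital or standard limits, then exponentiate.
  L = 1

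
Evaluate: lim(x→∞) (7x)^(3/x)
This is an exponential indeterminate form.

For exponential indeterminate forms, take the natural log:
  Let L = lim(x→∞) (7x)^(3/x)
  Then ln(L) = lim(x→∞) [exponent × ln(base)]
  Evaluate using L'Hôpital or standard limits, then exponentiate.
  L = 1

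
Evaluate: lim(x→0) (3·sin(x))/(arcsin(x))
This is a 0/0 indeterminate form.

Apply L'Hôpital's rule: differentiate numerator and denominator separately.
  f(x) = 3·sin(x)   ⇒   f'(x) = 3·cos(x)
  g(x) = asin(x)   ⇒   g'(x) = 1/sqrt(1 - x^2)
  lim(x→0) f'(x)/g'(x) = lim(x→0) (3·cos(x))/(1/sqrt(1 - x^2))
  = 3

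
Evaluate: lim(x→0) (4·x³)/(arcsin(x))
This is a 0/0 indeterminate form.

Apply L'Hôpital's rule: differentiate numerator and denominator separately.
  f(x) = 4·x^3   ⇒   f'(x) = 12·x^2
  g(x) = asin(x)   ⇒   g'(x) = 1/sqrt(1 - x^2)
  lim(x→0) f'(x)/g'(x) = lim(x→0) (12·x^2)/(1/sqrt(1 - x^2))
  = 0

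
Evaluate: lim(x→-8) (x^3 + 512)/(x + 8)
This is a standard limit.

Factor or rationalize the expression:
  lim(x→-8) (x^3 + 512)/(x + 8) = 192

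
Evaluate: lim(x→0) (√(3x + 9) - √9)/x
This is a standard limit.

Factor or rationalize the expression:
  lim(x→0) (√(3x + 9) - √9)/x = 1/2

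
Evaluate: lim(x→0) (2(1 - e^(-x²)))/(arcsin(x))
This is a 0/0 indeterminate form.

Apply L'Hôpital's rule: differentiate numerator and denominator separately.
  f(x) = 2 - 2·e^(-x^2)   ⇒   f'(x) = 4·x·e^(-x^2)
  g(x) = asin(x)   ⇒   g'(x) = 1/sqrt(1 - x^2)
  lim(x→0) f'(x)/g'(x) = lim(x→0) (4·x·e^(-x^2))/(1/sqrt(1 - x^2))
  = 0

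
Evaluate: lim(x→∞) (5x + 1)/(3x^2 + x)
This is an ∞/∞ indeterminate form.

Apply L'Hôpital's rule: differentiate numerator and denominator separately.
  f(x) = 5·x + 1   ⇒   f'(x) = 5
  g(x) = 3·x^2 + x   ⇒   g'(x) = 6·x + 1
  lim(x→∞) f'(x)/g'(x) = lim(x→∞) (5)/(6·x + 1)
  = 0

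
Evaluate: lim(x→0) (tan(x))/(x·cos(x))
This is a 0/0 indeterminate form.

Apply L'Hôpital's rule: differentiate numerator and denominator separately.
  f(x) = tan(x)   ⇒   f'(x) = tan(x)^2 + 1
  g(x) = x·cos(x)   ⇒   g'(x) = -x·sin(x) + cos(x)
  lim(x→0) f'(x)/g'(x) = lim(x→0) (tan(x)^2 + 1)/(-x·sin(x) + cos(x))
  = 1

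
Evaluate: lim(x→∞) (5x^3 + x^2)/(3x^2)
This is an ∞/∞ indeterminate form.

Apply L'Hôpital's rule: differentiate numerator and denominator separately.
  f(x) = 5·x^3 + x^2   ⇒   f'(x) = 15·x^2 + 2·x
  g(x) = 3·x^2   ⇒   g'(x) = 6·x
  lim(x→∞) f'(x)/g'(x) = lim(x→∞) (15·x^2 + 2·x)/(6·x)
  = ∞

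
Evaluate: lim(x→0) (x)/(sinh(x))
This is a 0/0 indeterminate form.

Apply L'Hôpital's rule: differentiate numerator and denominator separately.
  f(x) = x   ⇒   f'(x) = 1
  g(x) = sinh(x)   ⇒   g'(x) = cosh(x)
  lim(x→0) f'(x)/g'(x) = lim(x→0) (1)/(cosh(x))
  = 1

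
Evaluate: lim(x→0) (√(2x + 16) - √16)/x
This is a standard limit.

Factor or rationalize the expression:
  lim(x→0) (√(2x + 16) - √16)/x = 1/4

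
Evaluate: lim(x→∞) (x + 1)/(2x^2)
This is an ∞/∞ indeterminate form.

Apply L'Hôpital's rule: differentiate numerator and denominator separately.
  f(x) = x + 1   ⇒   f'(x) = 1
  g(x) = 2·x^2   ⇒   g'(x) = 4·x
  lim(x→∞) f'(x)/g'(x) = lim(x→∞) (1)/(4·x)
  = 0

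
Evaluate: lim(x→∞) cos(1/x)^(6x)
This is an exponential indeterminate form.

For exponential indeterminate forms, take the natural log:
  Let L = lim(x→∞) cos(1/x)^(6x)
  Then ln(L) = lim(x→∞) [exponent × ln(base)]
  Evaluate using L'Hôpital or standard limits, then exponentiate.
  L = 1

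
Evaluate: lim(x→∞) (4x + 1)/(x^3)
This is an ∞/∞ indeterminate form.

Apply L'Hôpital's rule: differentiate numerator and denominator separately.
  f(x) = 4·x + 1   ⇒   f'(x) = 4
  g(x) = x^3   ⇒   g'(x) = 3·x^2
  lim(x→∞) f'(x)/g'(x) = lim(x→∞) (4)/(3·x^2)
  = 0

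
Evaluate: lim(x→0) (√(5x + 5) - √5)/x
This is a standard limit.

Factor or rationalize the expression:
  lim(x→0) (√(5x + 5) - √5)/x = sqrt(5)/2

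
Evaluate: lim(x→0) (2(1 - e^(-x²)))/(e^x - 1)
This is a 0/0 indeterminate form.

Apply L'Hôpital's rule: differentiate numerator and denominator separately.
  f(x) = 2 - 2·e^(-x^2)   ⇒   f'(x) = 4·x·e^(-x^2)
  g(x) = e^(x) - 1   ⇒   g'(x) = e^(x)
  lim(x→0) f'(x)/g'(x) = lim(x→0) (4·x·e^(-x^2))/(e^(x))
  = 0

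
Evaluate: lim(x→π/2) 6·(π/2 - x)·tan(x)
This is a 0·∞ indeterminate form.

Rewrite 0·∞ as a quotient (0/0 or ∞/∞ form), then apply L'Hôpital's rule:
  lim(x→π/2) 6·(π/2 - x)·tan(x) = 6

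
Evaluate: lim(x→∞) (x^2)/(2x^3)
This is an ∞/∞ indeterminate form.

Apply L'Hôpital's rule: differentiate numerator and denominator separately.
  f(x) = x^2   ⇒   f'(x) = 2·x
  g(x) = 2·x^3   ⇒   g'(x) = 6·x^2
  lim(x→∞) f'(x)/g'(x) = lim(x→∞) (2·x)/(6·x^2)
  = 0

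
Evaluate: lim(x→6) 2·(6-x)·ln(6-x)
This is a 0·∞ indeterminate form.

Rewrite 0·∞ as a quotient (0/0 or ∞/∞ form), then apply L'Hôpital's rule:
  lim(x→6) 2·(6-x)·ln(6-x) = 0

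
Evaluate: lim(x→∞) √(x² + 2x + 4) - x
This is an ∞-∞ indeterminate form.

Combine fractions or rationalize to convert ∞-∞ to 0/0 form:
  lim(x→∞) √(x² + 2x + 4) - x = 1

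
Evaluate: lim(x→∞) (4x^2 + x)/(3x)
This is an ∞/∞ indeterminate form.

Apply L'Hôpital's rule: differentiate numerator and denominator separately.
  f(x) = 4·x^2 + x   ⇒   f'(x) = 8·x + 1
  g(x) = 3·x   ⇒   g'(x) = 3
  lim(x→∞) f'(x)/g'(x) = lim(x→∞) (8·x + 1)/(3)
  = ∞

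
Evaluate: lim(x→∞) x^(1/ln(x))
This is an exponential indeterminate form.

For exponential indeterminate forms, take the natural log:
  Let L = lim(x→∞) x^(1/ln(x))
  Then ln(L) = lim(x→∞) [exponent × ln(base)]
  Evaluate using L'Hôpital or standard limits, then exponentiate.
  L = e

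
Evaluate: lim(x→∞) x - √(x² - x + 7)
This is an ∞-∞ indeterminate form.

Combine fractions or rationalize to convert ∞-∞ to 0/0 form:
  lim(x→∞) x - √(x² - x + 7) = 1/2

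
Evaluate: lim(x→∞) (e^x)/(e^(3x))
This is an ∞/∞ indeterminate form.

Apply L'Hôpital's rule: differentiate numerator and denominator separately.
  f(x) = e^(x)   ⇒   f'(x) = e^(x)
  g(x) = e^(3·x)   ⇒   g'(x) = 3·e^(3·x)
  lim(x→∞) f'(x)/g'(x) = lim(x→∞) (e^(x))/(3·e^(3·x))
  = 0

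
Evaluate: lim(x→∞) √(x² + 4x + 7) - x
This is an ∞-∞ indeterminate form.

Combine fractions or rationalize to convert ∞-∞ to 0/0 form:
  lim(x→∞) √(x² + 4x + 7) - x = 2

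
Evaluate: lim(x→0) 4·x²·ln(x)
This is a 0·∞ indeterminate form.

Rewrite 0·∞ as a quotient (0/0 or ∞/∞ form), then apply L'Hôpital's rule:
  lim(x→0) 4·x²·ln(x) = 0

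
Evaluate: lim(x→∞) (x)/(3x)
This is an ∞/∞ indeterminate form.

Apply L'Hôpital's rule: differentiate numerator and denominator separately.
  f(x) = x   ⇒   f'(x) = 1
  g(x) = 3·x   ⇒   g'(x) = 3
  lim(x→∞) f'(x)/g'(x) = lim(x→∞) (1)/(3)
  = 1/3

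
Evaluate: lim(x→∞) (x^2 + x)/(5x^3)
This is an ∞/∞ indeterminate form.

Apply L'Hôpital's rule: differentiate numerator and denominator separately.
  f(x) = x^2 + x   ⇒   f'(x) = 2·x + 1
  g(x) = 5·x^3   ⇒   g'(x) = 15·x^2
  lim(x→∞) f'(x)/g'(x) = lim(x→∞) (2·x + 1)/(15·x^2)
  = 0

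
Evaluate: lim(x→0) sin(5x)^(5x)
This is an exponential indeterminate form.

For exponential indeterminate forms, take the natural log:
  Let L = lim(x→0) sin(5x)^(5x)
  Then ln(L) = lim(x→0) [exponent × ln(base)]
  Evaluate using L'Hôpital or standard limits, then exponentiate.
  L = 1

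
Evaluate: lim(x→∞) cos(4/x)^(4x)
This is an exponential indeterminate form.

For exponential indeterminate forms, take the natural log:
  Let L = lim(x→∞) cos(4/x)^(4x)
  Then ln(L) = lim(x→∞) [exponent × ln(base)]
  Evaluate using L'Hôpital or standard limits, then exponentiate.
  L = 1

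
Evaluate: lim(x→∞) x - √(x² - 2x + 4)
This is an ∞-∞ indeterminate form.

Combine fractions or rationalize to convert ∞-∞ to 0/0 form:
  lim(x→∞) x - √(x² - 2x + 4) = 1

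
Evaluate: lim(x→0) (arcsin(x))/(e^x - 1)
This is a 0/0 indeterminate form.

Apply L'Hôpital's rule: differentiate numerator and denominator separately.
  f(x) = asin(x)   ⇒   f'(x) = 1/sqrt(1 - x^2)
  g(x) = e^(x) - 1   ⇒   g'(x) = e^(x)
  lim(x→0) f'(x)/g'(x) = lim(x→0) (1/sqrt(1 - x^2))/(e^(x))
  = 1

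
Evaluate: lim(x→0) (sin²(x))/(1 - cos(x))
This is a 0/0 indeterminate form.

Apply L'Hôpital's rule: differentiate numerator and denominator separately.
  f(x) = sin(x)^2   ⇒   f'(x) = 2·sin(x)·cos(x)
  g(x) = 1 - cos(x)   ⇒   g'(x) = sin(x)
  lim(x→0) f'(x)/g'(x) = lim(x→0) (2·sin(x)·cos(x))/(sin(x))
  = 2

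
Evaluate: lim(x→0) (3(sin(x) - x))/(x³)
This is a 0/0 indeterminate form.

Apply L'Hôpital's rule: differentiate numerator and denominator separately.
  f(x) = -3·x + 3·sin(x)   ⇒   f'(x) = 3·cos(x) - 3
  g(x) = x^3   ⇒   g'(x) = 3·x^2
  lim(x→0) f'(x)/g'(x) = lim(x→0) (3·cos(x) - 3)/(3·x^2)
  = -1/2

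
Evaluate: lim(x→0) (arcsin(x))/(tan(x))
This is a 0/0 indeterminate form.

Apply L'Hôpital's rule: differentiate numerator and denominator separately.
  f(x) = asin(x)   ⇒   f'(x) = 1/sqrt(1 - x^2)
  g(x) = tan(x)   ⇒   g'(x) = tan(x)^2 + 1
  lim(x→0) f'(x)/g'(x) = lim(x→0) (1/sqrt(1 - x^2))/(tan(x)^2 + 1)
  = 1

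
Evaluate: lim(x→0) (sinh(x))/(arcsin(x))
This is a 0/0 indeterminate form.

Apply L'Hôpital's rule: differentiate numerator and denominator separately.
  f(x) = sinh(x)   ⇒   f'(x) = cosh(x)
  g(x) = asin(x)   ⇒   g'(x) = 1/sqrt(1 - x^2)
  lim(x→0) f'(x)/g'(x) = lim(x→0) (cosh(x))/(1/sqrt(1 - x^2))
  = 1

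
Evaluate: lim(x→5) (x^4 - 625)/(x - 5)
This is a standard limit.

Factor or rationalize the expression:
  lim(x→5) (x^4 - 625)/(x - 5) = 500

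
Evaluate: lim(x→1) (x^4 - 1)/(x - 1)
This is a standard limit.

Factor or rationalize the expression:
  lim(x→1) (x^4 - 1)/(x - 1) = 4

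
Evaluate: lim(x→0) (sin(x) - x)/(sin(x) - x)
This is a 0/0 indeterminate form.

Apply L'Hôpital's rule: differentiate numerator and denominator separately.
  f(x) = -x + sin(x)   ⇒   f'(x) = cos(x) - 1
  g(x) = -x + sin(x)   ⇒   g'(x) = cos(x) - 1
  lim(x→0) f'(x)/g'(x) = lim(x→0) (cos(x) - 1)/(cos(x) - 1)
  = 1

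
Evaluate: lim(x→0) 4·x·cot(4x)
This is a 0·∞ indeterminate form.

Rewrite 0·∞ as a quotient (0/0 or ∞/∞ form), then apply L'Hôpital's rule:
  lim(x→0) 4·x·cot(4x) = 1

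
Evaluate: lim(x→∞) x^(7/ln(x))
This is an exponential indeterminate form.

For exponential indeterminate forms, take the natural log:
  Let L = lim(x→∞) x^(7/ln(x))
  Then ln(L) = lim(x→∞) [exponent × ln(base)]
  Evaluate using L'Hôpital or standard limits, then exponentiate.
  L = e^(7)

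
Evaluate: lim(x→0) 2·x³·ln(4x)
This is a 0·∞ indeterminate form.

Rewrite 0·∞ as a quotient (0/0 or ∞/∞ form), then apply L'Hôpital's rule:
  lim(x→0) 2·x³·ln(4x) = 0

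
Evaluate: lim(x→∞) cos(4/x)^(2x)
This is an exponential indeterminate form.

For exponential indeterminate forms, take the natural log:
  Let L = lim(x→∞) cos(4/x)^(2x)
  Then ln(L) = lim(x→∞) [exponent × ln(base)]
  Evaluate using L'Hôpital or standard limits, then exponentiate.
  L = 1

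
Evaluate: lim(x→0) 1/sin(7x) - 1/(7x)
This is an ∞-∞ indeterminate form.

Combine fractions or rationalize to convert ∞-∞ to 0/0 form:
  lim(x→0) 1/sin(7x) - 1/(7x) = 0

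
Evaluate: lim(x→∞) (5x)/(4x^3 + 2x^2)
This is an ∞/∞ indeterminate form.

Apply L'Hôpital's rule: differentiate numerator and denominator separately.
  f(x) = 5·x   ⇒   f'(x) = 5
  g(x) = 4·x^3 + 2·x^2   ⇒   g'(x) = 12·x^2 + 4·x
  lim(x→∞) f'(x)/g'(x) = lim(x→∞) (5)/(12·x^2 + 4·x)
  = 0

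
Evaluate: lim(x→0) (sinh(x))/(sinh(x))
This is a 0/0 indeterminate form.

Apply L'Hôpital's rule: differentiate numerator and denominator separately.
  f(x) = sinh(x)   ⇒   f'(x) = cosh(x)
  g(x) = sinh(x)   ⇒   g'(x) = cosh(x)
  lim(x→0) f'(x)/g'(x) = lim(x→0) (cosh(x))/(cosh(x))
  = 1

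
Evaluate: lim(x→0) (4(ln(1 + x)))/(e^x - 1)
This is a 0/0 indeterminate form.

Apply L'Hôpital's rule: differentiate numerator and denominator separately.
  f(x) = 4·ln(x + 1)   ⇒   f'(x) = 4/(x + 1)
  g(x) = e^(x) - 1   ⇒   g'(x) = e^(x)
  lim(x→0) f'(x)/g'(x) = lim(x→0) (4/(x + 1))/(e^(x))
  = 4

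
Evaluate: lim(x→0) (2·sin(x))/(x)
This is a 0/0 indeterminate form.

Apply L'Hôpital's rule: differentiate numerator and denominator separately.
  f(x) = 2·sin(x)   ⇒   f'(x) = 2·cos(x)
  g(x) = x   ⇒   g'(x) = 1
  lim(x→0) f'(x)/g'(x) = lim(x→0) (2·cos(x))/(1)
  = 2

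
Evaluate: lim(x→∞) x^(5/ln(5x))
This is an exponential indeterminate form.

For exponential indeterminate forms, take the natural log:
  Let L = lim(x→∞) x^(5/ln(5x))
  Then ln(L) = lim(x→∞) [exponent × ln(base)]
  Evaluate using L'Hôpital or standard limits, then exponentiate.
  L = e^(5)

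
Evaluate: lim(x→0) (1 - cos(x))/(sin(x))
This is a 0/0 indeterminate form.

Apply L'Hôpital's rule: differentiate numerator and denominator separately.
  f(x) = 1 - cos(x)   ⇒   f'(x) = sin(x)
  g(x) = sin(x)   ⇒   g'(x) = cos(x)
  lim(x→0) f'(x)/g'(x) = lim(x→0) (sin(x))/(cos(x))
  = 0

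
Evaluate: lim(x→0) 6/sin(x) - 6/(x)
This is an ∞-∞ indeterminate form.

Combine fractions or rationalize to convert ∞-∞ to 0/0 form:
  lim(x→0) 6/sin(x) - 6/(x) = 0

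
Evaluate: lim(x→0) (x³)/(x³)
This is a 0/0 indeterminate form.

Apply L'Hôpital's rule: differentiate numerator and denominator separately.
  f(x) = x^3   ⇒   f'(x) = 3·x^2
  g(x) = x^3   ⇒   g'(x) = 3·x^2
  lim(x→0) f'(x)/g'(x) = lim(x→0) (3·x^2)/(3·x^2)
  = 1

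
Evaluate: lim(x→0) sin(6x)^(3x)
This is an exponential indeterminate form.

For exponential indeterminate forms, take the natural log:
  Let L = lim(x→0) sin(6x)^(3x)
  Then ln(L) = lim(x→0) [exponent × ln(base)]
  Evaluate using L'Hôpital or standard limits, then exponentiate.
  L = 1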